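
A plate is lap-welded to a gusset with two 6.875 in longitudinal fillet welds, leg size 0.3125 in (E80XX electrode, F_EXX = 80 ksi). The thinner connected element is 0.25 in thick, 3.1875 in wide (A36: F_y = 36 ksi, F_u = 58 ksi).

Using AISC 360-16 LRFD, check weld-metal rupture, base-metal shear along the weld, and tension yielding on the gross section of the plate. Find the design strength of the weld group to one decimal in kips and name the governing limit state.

25.8 kips (gross-section yield governs)

Weld metal: throat = 0.707×0.3125 = 0.22094 in, L = 2×6.875 = 13.75 in. φR_n = 0.75 × 0.6 × 80 × 0.22094 × 13.75 = 109.4 kips.
Base metal shear (0.25 in plate): yield φR_n = 1.0×0.6×36×0.25×13.75 = 74.3 kips; rupture φR_n = 0.75×0.6×58×0.25×13.75 = 89.7 kips; take 74.3 kips (yield).
Tension yield (gross): A_g = 3.1875×0.25 = 0.79688 in². φR_n = 0.90 × 36 × 0.79688 = 25.8 kips.
Governing: min(109.4, 74.3, 25.8) = 25.8 kips → gross-section yield.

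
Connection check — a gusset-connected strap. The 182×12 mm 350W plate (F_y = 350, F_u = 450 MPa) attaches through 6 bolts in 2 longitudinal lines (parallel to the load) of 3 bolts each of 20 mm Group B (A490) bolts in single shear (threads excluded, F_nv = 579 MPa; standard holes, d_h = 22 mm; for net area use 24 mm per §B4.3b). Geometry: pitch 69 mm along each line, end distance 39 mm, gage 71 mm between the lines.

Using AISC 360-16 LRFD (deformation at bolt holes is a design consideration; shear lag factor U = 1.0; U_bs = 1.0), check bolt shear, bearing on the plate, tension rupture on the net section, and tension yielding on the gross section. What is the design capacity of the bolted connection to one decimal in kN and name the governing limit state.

Bolt shear: A_b = π(20)²/4 = 314.16 mm². φR_n = 0.75 × 579 × 314.16 × 6 × 1 = 818.5 kN.
Bearing (12 mm plate, F_u = 450 MPa): end bolts L_c = 39 − 22/2 = 28, R_n = min(1.2×28×12×450, 2.4×20×12×450) = 181.44 kN/bolt; interior L_c = 69 − 22 = 47, R_n = 259.2 kN/bolt. φR_n = 0.75 × (2×181.44 + 4×259.2) = 1049.8 kN.
Tension rupture (net): A_n = (182 − 2×24)×12 = 1608 mm² (U = 1.0, A_e = A_n). φR_n = 0.75 × 450 × 1608 = 542.7 kN.
Tension yield (gross): A_g = 182×12 = 2184 mm². φR_n = 0.90 × 350 × 2184 = 688.0 kN.
Governing: min(818.5, 1049.8, 542.7, 688.0) = 542.7 kN → net-section rupture.

542.7 kN (net-section rupture governs)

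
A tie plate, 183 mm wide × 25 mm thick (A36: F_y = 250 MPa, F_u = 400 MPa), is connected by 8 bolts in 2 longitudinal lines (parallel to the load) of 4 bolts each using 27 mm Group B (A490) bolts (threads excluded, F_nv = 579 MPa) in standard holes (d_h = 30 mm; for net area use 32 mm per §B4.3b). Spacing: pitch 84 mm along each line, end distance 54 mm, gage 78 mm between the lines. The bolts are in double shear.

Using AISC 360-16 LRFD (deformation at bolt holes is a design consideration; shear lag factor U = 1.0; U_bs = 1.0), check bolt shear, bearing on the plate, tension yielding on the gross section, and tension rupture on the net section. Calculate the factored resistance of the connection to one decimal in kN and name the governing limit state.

892.5 kN (net-section rupture governs)

Bolt shear: A_b = π(27)²/4 = 572.56 mm². φR_n = 0.75 × 579 × 572.56 × 8 × 2 = 3978.1 kN.
Bearing (25 mm plate, F_u = 400 MPa): end bolts L_c = 54 − 30/2 = 39, R_n = min(1.2×39×25×400, 2.4×27×25×400) = 468 kN/bolt; interior L_c = 84 − 30 = 54, R_n = 648 kN/bolt. φR_n = 0.75 × (2×468 + 6×648) = 3618.0 kN.
Tension yield (gross): A_g = 183×25 = 4575 mm². φR_n = 0.90 × 250 × 4575 = 1029.4 kN.
Tension rupture (net): A_n = (183 − 2×32)×25 = 2975 mm² (U = 1.0, A_e = A_n). φR_n = 0.75 × 400 × 2975 = 892.5 kN.
Governing: min(3978.1, 3618.0, 1029.4, 892.5) = 892.5 kN → net-section rupture.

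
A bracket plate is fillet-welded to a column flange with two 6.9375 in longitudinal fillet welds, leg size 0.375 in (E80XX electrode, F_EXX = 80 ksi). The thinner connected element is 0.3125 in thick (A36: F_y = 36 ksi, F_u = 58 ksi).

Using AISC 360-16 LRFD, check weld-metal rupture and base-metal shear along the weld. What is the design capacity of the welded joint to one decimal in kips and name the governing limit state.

Weld metal: throat = 0.707×0.375 = 0.26513 in, L = 2×6.9375 = 13.875 in. φR_n = 0.75 × 0.6 × 80 × 0.26513 × 13.875 = 132.4 kips.
Base metal shear (0.3125 in plate): yield φR_n = 1.0×0.6×36×0.3125×13.875 = 93.7 kips; rupture φR_n = 0.75×0.6×58×0.3125×13.875 = 113.2 kips; take 93.7 kips (yield).
Governing: min(132.4, 93.7) = 93.7 kips → base-metal shear.

93.7 kips (base-metal shear governs)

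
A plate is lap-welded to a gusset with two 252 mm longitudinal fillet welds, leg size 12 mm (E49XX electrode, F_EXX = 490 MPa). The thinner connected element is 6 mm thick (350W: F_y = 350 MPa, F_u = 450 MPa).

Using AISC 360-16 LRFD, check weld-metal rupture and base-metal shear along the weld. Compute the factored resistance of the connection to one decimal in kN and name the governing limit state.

Weld metal: throat = 0.707×12 = 8.484 mm, L = 2×252 = 504 mm. φR_n = 0.75 × 0.6 × 490 × 8.484 × 504 = 942.8 kN.
Base metal shear (6 mm plate): yield φR_n = 1.0×0.6×350×6×504 = 635.0 kN; rupture φR_n = 0.75×0.6×450×6×504 = 612.4 kN; take 612.4 kN (rupture).
Governing: min(942.8, 612.4) = 612.4 kN → base-metal shear.

612.4 kN (base-metal shear governs)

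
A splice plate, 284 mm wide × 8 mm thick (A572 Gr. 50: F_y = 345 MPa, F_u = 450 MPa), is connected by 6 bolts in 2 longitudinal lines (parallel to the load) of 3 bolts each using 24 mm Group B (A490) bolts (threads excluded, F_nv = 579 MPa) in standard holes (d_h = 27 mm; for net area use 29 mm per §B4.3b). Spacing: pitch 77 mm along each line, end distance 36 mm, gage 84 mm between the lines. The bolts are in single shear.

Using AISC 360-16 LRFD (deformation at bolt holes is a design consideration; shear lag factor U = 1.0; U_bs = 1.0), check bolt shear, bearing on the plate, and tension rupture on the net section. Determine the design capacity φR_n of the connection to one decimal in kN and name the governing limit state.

Bolt shear: A_b = π(24)²/4 = 452.39 mm². φR_n = 0.75 × 579 × 452.39 × 6 × 1 = 1178.7 kN.
Bearing (8 mm plate, F_u = 450 MPa): end bolts L_c = 36 − 27/2 = 22.5, R_n = min(1.2×22.5×8×450, 2.4×24×8×450) = 97.2 kN/bolt; interior L_c = 77 − 27 = 50, R_n = 207.36 kN/bolt. φR_n = 0.75 × (2×97.2 + 4×207.36) = 767.9 kN.
Tension rupture (net): A_n = (284 − 2×29)×8 = 1808 mm² (U = 1.0, A_e = A_n). φR_n = 0.75 × 450 × 1808 = 610.2 kN.
Governing: min(1178.7, 767.9, 610.2) = 610.2 kN → net-section rupture.

610.2 kN (net-section rupture governs)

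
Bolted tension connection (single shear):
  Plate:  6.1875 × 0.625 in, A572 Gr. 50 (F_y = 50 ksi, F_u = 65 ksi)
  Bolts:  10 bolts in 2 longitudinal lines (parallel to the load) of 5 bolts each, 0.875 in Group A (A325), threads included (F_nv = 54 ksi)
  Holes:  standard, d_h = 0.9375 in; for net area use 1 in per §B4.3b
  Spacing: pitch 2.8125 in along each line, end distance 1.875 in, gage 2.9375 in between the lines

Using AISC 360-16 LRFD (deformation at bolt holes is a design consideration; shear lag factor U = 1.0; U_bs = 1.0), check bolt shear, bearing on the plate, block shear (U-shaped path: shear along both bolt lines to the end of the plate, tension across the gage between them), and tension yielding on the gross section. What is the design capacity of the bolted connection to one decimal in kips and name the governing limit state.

Bolt shear: A_b = π(0.875)²/4 = 0.60132 in². φR_n = 0.75 × 54 × 0.60132 × 10 × 1 = 243.5 kips.
Bearing (0.625 in plate, F_u = 65 ksi): end bolts L_c = 1.875 − 0.9375/2 = 1.40625, R_n = min(1.2×1.40625×0.625×65, 2.4×0.875×0.625×65) = 68.555 kips/bolt; interior L_c = 2.8125 − 0.9375 = 1.875, R_n = 85.313 kips/bolt. φR_n = 0.75 × (2×68.555 + 8×85.313) = 614.7 kips.
Block shear: shear path 2×[1.875+4×2.8125] = 2×13.125 in, A_gv = 16.406, A_nv = 2×(13.125 − 4.5×1)×0.625 = 10.781 in²; tension across gage: (2.9375 − 1×1)×0.625 = 1.2109 in². R_n = min(0.6×65×10.781, 0.6×50×16.406) + 1.0×65×1.2109 = min(420.46, 492.18) + 78.709 = 499.17 kips. φR_n = 0.75 × 499.17 = 374.4 kips.
Tension yield (gross): A_g = 6.1875×0.625 = 3.8672 in². φR_n = 0.90 × 50 × 3.8672 = 174.0 kips.
Governing: min(243.5, 614.7, 374.4, 174.0) = 174.0 kips → gross-section yield.

174.0 kips (gross-section yield governs)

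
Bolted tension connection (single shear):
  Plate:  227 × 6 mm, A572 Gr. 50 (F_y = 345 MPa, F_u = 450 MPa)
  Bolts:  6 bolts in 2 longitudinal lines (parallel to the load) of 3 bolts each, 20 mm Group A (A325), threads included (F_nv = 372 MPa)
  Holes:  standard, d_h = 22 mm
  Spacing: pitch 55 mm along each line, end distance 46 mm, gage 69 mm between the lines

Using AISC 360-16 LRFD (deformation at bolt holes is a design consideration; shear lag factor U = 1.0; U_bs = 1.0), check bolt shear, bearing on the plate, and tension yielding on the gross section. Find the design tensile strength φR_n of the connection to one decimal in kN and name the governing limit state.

Bolt shear: A_b = π(20)²/4 = 314.16 mm². φR_n = 0.75 × 372 × 314.16 × 6 × 1 = 525.9 kN.
Bearing (6 mm plate, F_u = 450 MPa): end bolts L_c = 46 − 22/2 = 35, R_n = min(1.2×35×6×450, 2.4×20×6×450) = 113.4 kN/bolt; interior L_c = 55 − 22 = 33, R_n = 106.92 kN/bolt. φR_n = 0.75 × (2×113.4 + 4×106.92) = 490.9 kN.
Tension yield (gross): A_g = 227×6 = 1362 mm². φR_n = 0.90 × 345 × 1362 = 422.9 kN.
Governing: min(525.9, 490.9, 422.9) = 422.9 kN → gross-section yield.

422.9 kN (gross-section yield governs)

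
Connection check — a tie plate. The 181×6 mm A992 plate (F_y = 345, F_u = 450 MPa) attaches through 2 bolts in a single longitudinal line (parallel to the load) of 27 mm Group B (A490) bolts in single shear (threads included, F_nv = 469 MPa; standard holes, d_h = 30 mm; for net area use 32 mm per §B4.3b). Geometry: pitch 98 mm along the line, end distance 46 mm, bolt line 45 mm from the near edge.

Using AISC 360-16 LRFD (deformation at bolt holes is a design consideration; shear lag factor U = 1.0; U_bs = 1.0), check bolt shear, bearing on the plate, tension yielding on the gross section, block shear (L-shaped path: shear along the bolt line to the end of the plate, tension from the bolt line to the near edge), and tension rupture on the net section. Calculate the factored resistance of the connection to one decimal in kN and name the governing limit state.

Bolt shear: A_b = π(27)²/4 = 572.56 mm². φR_n = 0.75 × 469 × 572.56 × 2 × 1 = 402.8 kN.
Bearing (6 mm plate, F_u = 450 MPa): end bolts L_c = 46 − 30/2 = 31, R_n = min(1.2×31×6×450, 2.4×27×6×450) = 100.44 kN/bolt; interior L_c = 98 − 30 = 68, R_n = 174.96 kN/bolt. φR_n = 0.75 × (1×100.44 + 1×174.96) = 206.6 kN.
Tension yield (gross): A_g = 181×6 = 1086 mm². φR_n = 0.90 × 345 × 1086 = 337.2 kN.
Block shear: shear path 1×[46+1×98] = 1×144 mm, A_gv = 864, A_nv = 1×(144 − 1.5×32)×6 = 576 mm²; tension to near edge: (45 − 0.5×32)×6 = 174 mm². R_n = min(0.6×450×576, 0.6×345×864) + 1.0×450×174 = min(155.52, 178.85) + 78.3 = 233.82 kN. φR_n = 0.75 × 233.82 = 175.4 kN.
Tension rupture (net): A_n = (181 − 1×32)×6 = 894 mm² (U = 1.0, A_e = A_n). φR_n = 0.75 × 450 × 894 = 301.7 kN.
Governing: min(402.8, 206.6, 337.2, 175.4, 301.7) = 175.4 kN → block shear.

175.4 kN (block shear governs)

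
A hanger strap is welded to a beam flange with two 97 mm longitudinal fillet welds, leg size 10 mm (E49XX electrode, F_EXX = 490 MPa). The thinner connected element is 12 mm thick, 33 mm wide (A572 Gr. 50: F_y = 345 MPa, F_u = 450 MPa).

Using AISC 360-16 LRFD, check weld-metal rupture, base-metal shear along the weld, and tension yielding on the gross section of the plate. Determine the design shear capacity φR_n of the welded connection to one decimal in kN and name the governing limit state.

Weld metal: throat = 0.707×10 = 7.07 mm, L = 2×97 = 194 mm. φR_n = 0.75 × 0.6 × 490 × 7.07 × 194 = 302.4 kN.
Base metal shear (12 mm plate): yield φR_n = 1.0×0.6×345×12×194 = 481.9 kN; rupture φR_n = 0.75×0.6×450×12×194 = 471.4 kN; take 471.4 kN (rupture).
Tension yield (gross): A_g = 33×12 = 396 mm². φR_n = 0.90 × 345 × 396 = 123.0 kN.
Governing: min(302.4, 471.4, 123.0) = 123.0 kN → gross-section yield.

123.0 kN (gross-section yield governs)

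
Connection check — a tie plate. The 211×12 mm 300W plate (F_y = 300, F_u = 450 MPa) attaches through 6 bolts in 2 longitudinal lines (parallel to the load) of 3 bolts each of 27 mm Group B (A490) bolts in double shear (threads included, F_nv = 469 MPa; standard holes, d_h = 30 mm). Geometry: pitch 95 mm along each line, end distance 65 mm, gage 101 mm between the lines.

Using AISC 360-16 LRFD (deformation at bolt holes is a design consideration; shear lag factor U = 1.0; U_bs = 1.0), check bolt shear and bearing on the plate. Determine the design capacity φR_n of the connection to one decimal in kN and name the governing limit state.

Bolt shear: A_b = π(27)²/4 = 572.56 mm². φR_n = 0.75 × 469 × 572.56 × 6 × 2 = 2416.8 kN.
Bearing (12 mm plate, F_u = 450 MPa): end bolts L_c = 65 − 30/2 = 50, R_n = min(1.2×50×12×450, 2.4×27×12×450) = 324 kN/bolt; interior L_c = 95 − 30 = 65, R_n = 349.92 kN/bolt. φR_n = 0.75 × (2×324 + 4×349.92) = 1535.8 kN.
Governing: min(2416.8, 1535.8) = 1535.8 kN → bearing.

1535.8 kN (bearing governs)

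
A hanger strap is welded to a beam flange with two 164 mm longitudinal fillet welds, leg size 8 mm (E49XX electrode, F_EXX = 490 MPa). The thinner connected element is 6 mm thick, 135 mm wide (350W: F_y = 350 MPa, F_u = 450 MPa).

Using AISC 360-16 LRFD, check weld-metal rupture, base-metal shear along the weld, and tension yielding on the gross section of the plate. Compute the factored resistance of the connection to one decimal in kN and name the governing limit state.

Weld metal: throat = 0.707×8 = 5.656 mm, L = 2×164 = 328 mm. φR_n = 0.75 × 0.6 × 490 × 5.656 × 328 = 409.1 kN.
Base metal shear (6 mm plate): yield φR_n = 1.0×0.6×350×6×328 = 413.3 kN; rupture φR_n = 0.75×0.6×450×6×328 = 398.5 kN; take 398.5 kN (rupture).
Tension yield (gross): A_g = 135×6 = 810 mm². φR_n = 0.90 × 350 × 810 = 255.2 kN.
Governing: min(409.1, 398.5, 255.2) = 255.2 kN → gross-section yield.

255.2 kN (gross-section yield governs)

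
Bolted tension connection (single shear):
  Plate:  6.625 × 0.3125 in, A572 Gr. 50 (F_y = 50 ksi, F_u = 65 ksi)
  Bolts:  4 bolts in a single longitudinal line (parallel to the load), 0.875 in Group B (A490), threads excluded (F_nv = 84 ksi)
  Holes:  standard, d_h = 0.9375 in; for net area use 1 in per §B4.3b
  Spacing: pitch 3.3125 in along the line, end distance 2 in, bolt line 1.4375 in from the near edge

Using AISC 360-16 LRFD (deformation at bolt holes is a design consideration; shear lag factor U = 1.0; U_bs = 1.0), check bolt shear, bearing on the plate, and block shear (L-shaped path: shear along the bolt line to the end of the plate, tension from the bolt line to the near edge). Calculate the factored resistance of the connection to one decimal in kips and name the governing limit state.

Bolt shear: A_b = π(0.875)²/4 = 0.60132 in². φR_n = 0.75 × 84 × 0.60132 × 4 × 1 = 151.5 kips.
Bearing (0.3125 in plate, F_u = 65 ksi): end bolts L_c = 2 − 0.9375/2 = 1.53125, R_n = min(1.2×1.53125×0.3125×65, 2.4×0.875×0.3125×65) = 37.324 kips/bolt; interior L_c = 3.3125 − 0.9375 = 2.375, R_n = 42.656 kips/bolt. φR_n = 0.75 × (1×37.324 + 3×42.656) = 124.0 kips.
Block shear: shear path 1×[2+3×3.3125] = 1×11.9375 in, A_gv = 3.7305, A_nv = 1×(11.9375 − 3.5×1)×0.3125 = 2.6367 in²; tension to near edge: (1.4375 − 0.5×1)×0.3125 = 0.29297 in². R_n = min(0.6×65×2.6367, 0.6×50×3.7305) + 1.0×65×0.29297 = min(102.83, 111.92) + 19.043 = 121.87 kips. φR_n = 0.75 × 121.87 = 91.4 kips.
Governing: min(151.5, 124.0, 91.4) = 91.4 kips → block shear.

91.4 kips (block shear governs)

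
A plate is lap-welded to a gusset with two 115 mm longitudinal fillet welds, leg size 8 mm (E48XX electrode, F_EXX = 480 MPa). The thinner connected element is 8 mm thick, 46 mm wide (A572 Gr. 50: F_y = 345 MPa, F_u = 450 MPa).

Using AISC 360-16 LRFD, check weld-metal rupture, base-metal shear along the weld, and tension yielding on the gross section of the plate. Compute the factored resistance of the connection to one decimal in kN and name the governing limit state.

Weld metal: throat = 0.707×8 = 5.656 mm, L = 2×115 = 230 mm. φR_n = 0.75 × 0.6 × 480 × 5.656 × 230 = 281.0 kN.
Base metal shear (8 mm plate): yield φR_n = 1.0×0.6×345×8×230 = 380.9 kN; rupture φR_n = 0.75×0.6×450×8×230 = 372.6 kN; take 372.6 kN (rupture).
Tension yield (gross): A_g = 46×8 = 368 mm². φR_n = 0.90 × 345 × 368 = 114.3 kN.
Governing: min(281.0, 372.6, 114.3) = 114.3 kN → gross-section yield.

114.3 kN (gross-section yield governs)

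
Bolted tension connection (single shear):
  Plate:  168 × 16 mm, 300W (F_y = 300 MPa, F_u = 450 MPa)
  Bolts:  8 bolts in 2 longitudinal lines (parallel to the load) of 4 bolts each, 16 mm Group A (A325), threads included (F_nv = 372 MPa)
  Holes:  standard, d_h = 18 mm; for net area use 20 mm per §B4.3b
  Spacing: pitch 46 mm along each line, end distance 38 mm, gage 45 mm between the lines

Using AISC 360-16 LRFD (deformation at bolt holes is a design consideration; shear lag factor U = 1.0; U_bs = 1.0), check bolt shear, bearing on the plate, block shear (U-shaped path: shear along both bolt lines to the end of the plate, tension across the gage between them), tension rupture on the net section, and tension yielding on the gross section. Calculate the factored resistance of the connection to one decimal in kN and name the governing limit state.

Bolt shear: A_b = π(16)²/4 = 201.06 mm². φR_n = 0.75 × 372 × 201.06 × 8 × 1 = 448.8 kN.
Bearing (16 mm plate, F_u = 450 MPa): end bolts L_c = 38 − 18/2 = 29, R_n = min(1.2×29×16×450, 2.4×16×16×450) = 250.56 kN/bolt; interior L_c = 46 − 18 = 28, R_n = 241.92 kN/bolt. φR_n = 0.75 × (2×250.56 + 6×241.92) = 1464.5 kN.
Block shear: shear path 2×[38+3×46] = 2×176 mm, A_gv = 5632, A_nv = 2×(176 − 3.5×20)×16 = 3392 mm²; tension across gage: (45 − 1×20)×16 = 400 mm². R_n = min(0.6×450×3392, 0.6×300×5632) + 1.0×450×400 = min(915.84, 1013.8) + 180 = 1095.8 kN. φR_n = 0.75 × 1095.8 = 821.9 kN.
Tension rupture (net): A_n = (168 − 2×20)×16 = 2048 mm² (U = 1.0, A_e = A_n). φR_n = 0.75 × 450 × 2048 = 691.2 kN.
Tension yield (gross): A_g = 168×16 = 2688 mm². φR_n = 0.90 × 300 × 2688 = 725.8 kN.
Governing: min(448.8, 1464.5, 821.9, 691.2, 725.8) = 448.8 kN → bolt shear.

448.8 kN (bolt shear governs)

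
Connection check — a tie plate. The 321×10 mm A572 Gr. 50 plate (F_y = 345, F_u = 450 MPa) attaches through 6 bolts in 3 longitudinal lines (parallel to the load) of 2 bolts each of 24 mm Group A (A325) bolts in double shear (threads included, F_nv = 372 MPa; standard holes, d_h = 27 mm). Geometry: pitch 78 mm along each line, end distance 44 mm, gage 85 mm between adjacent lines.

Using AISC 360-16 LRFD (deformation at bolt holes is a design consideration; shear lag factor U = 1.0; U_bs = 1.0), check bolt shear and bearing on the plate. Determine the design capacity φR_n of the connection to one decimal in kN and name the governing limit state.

Bolt shear: A_b = π(24)²/4 = 452.39 mm². φR_n = 0.75 × 372 × 452.39 × 6 × 2 = 1514.6 kN.
Bearing (10 mm plate, F_u = 450 MPa): end bolts L_c = 44 − 27/2 = 30.5, R_n = min(1.2×30.5×10×450, 2.4×24×10×450) = 164.7 kN/bolt; interior L_c = 78 − 27 = 51, R_n = 259.2 kN/bolt. φR_n = 0.75 × (3×164.7 + 3×259.2) = 953.8 kN.
Governing: min(1514.6, 953.8) = 953.8 kN → bearing.

953.8 kN (bearing governs)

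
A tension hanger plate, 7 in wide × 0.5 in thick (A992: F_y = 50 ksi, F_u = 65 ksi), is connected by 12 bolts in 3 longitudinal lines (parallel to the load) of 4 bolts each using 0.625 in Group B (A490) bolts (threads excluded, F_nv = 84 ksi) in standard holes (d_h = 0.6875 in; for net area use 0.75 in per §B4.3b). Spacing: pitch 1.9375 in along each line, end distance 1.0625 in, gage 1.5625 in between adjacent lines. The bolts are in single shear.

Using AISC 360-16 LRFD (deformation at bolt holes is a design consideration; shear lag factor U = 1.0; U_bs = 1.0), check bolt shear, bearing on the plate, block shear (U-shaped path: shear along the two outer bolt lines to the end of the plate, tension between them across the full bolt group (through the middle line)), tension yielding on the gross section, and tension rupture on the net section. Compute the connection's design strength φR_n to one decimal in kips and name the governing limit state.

115.8 kips (net-section rupture governs)

Bolt shear: A_b = π(0.625)²/4 = 0.3068 in². φR_n = 0.75 × 84 × 0.3068 × 12 × 1 = 231.9 kips.
Bearing (0.5 in plate, F_u = 65 ksi): end bolts L_c = 1.0625 − 0.6875/2 = 0.71875, R_n = min(1.2×0.71875×0.5×65, 2.4×0.625×0.5×65) = 28.031 kips/bolt; interior L_c = 1.9375 − 0.6875 = 1.25, R_n = 48.75 kips/bolt. φR_n = 0.75 × (3×28.031 + 9×48.75) = 392.1 kips.
Block shear: shear path 2×[1.0625+3×1.9375] = 2×6.875 in, A_gv = 6.875, A_nv = 2×(6.875 − 3.5×0.75)×0.5 = 4.25 in²; tension across gage: (3.125 − 2×0.75)×0.5 = 0.8125 in². R_n = min(0.6×65×4.25, 0.6×50×6.875) + 1.0×65×0.8125 = min(165.75, 206.25) + 52.813 = 218.56 kips. φR_n = 0.75 × 218.56 = 163.9 kips.
Tension yield (gross): A_g = 7×0.5 = 3.5 in². φR_n = 0.90 × 50 × 3.5 = 157.5 kips.
Tension rupture (net): A_n = (7 − 3×0.75)×0.5 = 2.375 in² (U = 1.0, A_e = A_n). φR_n = 0.75 × 65 × 2.375 = 115.8 kips.
Governing: min(231.9, 392.1, 163.9, 157.5, 115.8) = 115.8 kips → net-section rupture.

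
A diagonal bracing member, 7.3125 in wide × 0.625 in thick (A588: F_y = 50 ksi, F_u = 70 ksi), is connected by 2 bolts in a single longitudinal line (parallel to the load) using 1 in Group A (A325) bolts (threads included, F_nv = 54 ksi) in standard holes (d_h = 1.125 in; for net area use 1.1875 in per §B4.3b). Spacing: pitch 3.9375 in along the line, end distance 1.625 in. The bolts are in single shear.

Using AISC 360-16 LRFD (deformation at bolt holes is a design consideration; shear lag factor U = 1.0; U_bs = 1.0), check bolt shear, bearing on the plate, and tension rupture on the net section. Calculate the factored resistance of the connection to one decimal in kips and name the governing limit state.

63.6 kips (bolt shear governs)

Bolt shear: A_b = π(1)²/4 = 0.7854 in². φR_n = 0.75 × 54 × 0.7854 × 2 × 1 = 63.6 kips.
Bearing (0.625 in plate, F_u = 70 ksi): end bolts L_c = 1.625 − 1.125/2 = 1.0625, R_n = min(1.2×1.0625×0.625×70, 2.4×1×0.625×70) = 55.781 kips/bolt; interior L_c = 3.9375 − 1.125 = 2.8125, R_n = 105 kips/bolt. φR_n = 0.75 × (1×55.781 + 1×105) = 120.6 kips.
Tension rupture (net): A_n = (7.3125 − 1×1.1875)×0.625 = 3.8281 in² (U = 1.0, A_e = A_n). φR_n = 0.75 × 70 × 3.8281 = 201.0 kips.
Governing: min(63.6, 120.6, 201.0) = 63.6 kips → bolt shear.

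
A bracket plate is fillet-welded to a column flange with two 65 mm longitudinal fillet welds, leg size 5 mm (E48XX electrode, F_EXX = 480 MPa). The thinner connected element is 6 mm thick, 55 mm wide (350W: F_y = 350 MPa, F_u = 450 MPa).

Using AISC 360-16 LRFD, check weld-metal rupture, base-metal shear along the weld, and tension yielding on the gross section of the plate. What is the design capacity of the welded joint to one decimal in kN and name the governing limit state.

Weld metal: throat = 0.707×5 = 3.535 mm, L = 2×65 = 130 mm. φR_n = 0.75 × 0.6 × 480 × 3.535 × 130 = 99.3 kN.
Base metal shear (6 mm plate): yield φR_n = 1.0×0.6×350×6×130 = 163.8 kN; rupture φR_n = 0.75×0.6×450×6×130 = 158.0 kN; take 158.0 kN (rupture).
Tension yield (gross): A_g = 55×6 = 330 mm². φR_n = 0.90 × 350 × 330 = 104.0 kN.
Governing: min(99.3, 158.0, 104.0) = 99.3 kN → weld metal.

99.3 kN (weld metal governs)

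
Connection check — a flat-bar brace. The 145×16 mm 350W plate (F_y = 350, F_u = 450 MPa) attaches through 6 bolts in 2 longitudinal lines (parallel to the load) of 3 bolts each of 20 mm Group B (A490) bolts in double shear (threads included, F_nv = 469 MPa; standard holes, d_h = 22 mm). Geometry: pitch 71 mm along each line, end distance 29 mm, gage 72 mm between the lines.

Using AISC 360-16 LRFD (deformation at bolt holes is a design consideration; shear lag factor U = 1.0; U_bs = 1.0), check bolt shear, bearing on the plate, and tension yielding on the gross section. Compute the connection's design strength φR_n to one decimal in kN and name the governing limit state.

730.8 kN (gross-section yield governs)

Bolt shear: A_b = π(20)²/4 = 314.16 mm². φR_n = 0.75 × 469 × 314.16 × 6 × 2 = 1326.1 kN.
Bearing (16 mm plate, F_u = 450 MPa): end bolts L_c = 29 − 22/2 = 18, R_n = min(1.2×18×16×450, 2.4×20×16×450) = 155.52 kN/bolt; interior L_c = 71 − 22 = 49, R_n = 345.6 kN/bolt. φR_n = 0.75 × (2×155.52 + 4×345.6) = 1270.1 kN.
Tension yield (gross): A_g = 145×16 = 2320 mm². φR_n = 0.90 × 350 × 2320 = 730.8 kN.
Governing: min(1326.1, 1270.1, 730.8) = 730.8 kN → gross-section yield.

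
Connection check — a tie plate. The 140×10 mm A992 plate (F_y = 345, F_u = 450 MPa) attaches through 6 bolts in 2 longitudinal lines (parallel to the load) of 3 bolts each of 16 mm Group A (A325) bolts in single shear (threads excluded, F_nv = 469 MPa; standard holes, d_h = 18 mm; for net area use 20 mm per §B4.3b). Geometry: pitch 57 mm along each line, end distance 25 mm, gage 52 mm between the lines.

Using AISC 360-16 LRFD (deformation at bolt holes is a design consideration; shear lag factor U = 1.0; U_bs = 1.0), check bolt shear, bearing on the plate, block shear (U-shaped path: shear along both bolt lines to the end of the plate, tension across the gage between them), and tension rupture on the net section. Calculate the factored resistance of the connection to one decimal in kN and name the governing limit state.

Bolt shear: A_b = π(16)²/4 = 201.06 mm². φR_n = 0.75 × 469 × 201.06 × 6 × 1 = 424.3 kN.
Bearing (10 mm plate, F_u = 450 MPa): end bolts L_c = 25 − 18/2 = 16, R_n = min(1.2×16×10×450, 2.4×16×10×450) = 86.4 kN/bolt; interior L_c = 57 − 18 = 39, R_n = 172.8 kN/bolt. φR_n = 0.75 × (2×86.4 + 4×172.8) = 648.0 kN.
Block shear: shear path 2×[25+2×57] = 2×139 mm, A_gv = 2780, A_nv = 2×(139 − 2.5×20)×10 = 1780 mm²; tension across gage: (52 − 1×20)×10 = 320 mm². R_n = min(0.6×450×1780, 0.6×345×2780) + 1.0×450×320 = min(480.6, 575.46) + 144 = 624.6 kN. φR_n = 0.75 × 624.6 = 468.5 kN.
Tension rupture (net): A_n = (140 − 2×20)×10 = 1000 mm² (U = 1.0, A_e = A_n). φR_n = 0.75 × 450 × 1000 = 337.5 kN.
Governing: min(424.3, 648.0, 468.5, 337.5) = 337.5 kN → net-section rupture.

337.5 kN (net-section rupture governs)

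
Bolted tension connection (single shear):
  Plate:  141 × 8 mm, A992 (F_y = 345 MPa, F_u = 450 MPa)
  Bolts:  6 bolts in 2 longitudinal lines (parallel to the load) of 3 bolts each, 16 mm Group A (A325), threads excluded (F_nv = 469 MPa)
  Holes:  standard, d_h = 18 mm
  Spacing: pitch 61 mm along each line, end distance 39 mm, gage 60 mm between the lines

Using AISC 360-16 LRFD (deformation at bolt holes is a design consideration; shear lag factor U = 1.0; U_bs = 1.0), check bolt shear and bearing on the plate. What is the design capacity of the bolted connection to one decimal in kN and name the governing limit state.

424.3 kN (bolt shear governs)

Bolt shear: A_b = π(16)²/4 = 201.06 mm². φR_n = 0.75 × 469 × 201.06 × 6 × 1 = 424.3 kN.
Bearing (8 mm plate, F_u = 450 MPa): end bolts L_c = 39 − 18/2 = 30, R_n = min(1.2×30×8×450, 2.4×16×8×450) = 129.6 kN/bolt; interior L_c = 61 − 18 = 43, R_n = 138.24 kN/bolt. φR_n = 0.75 × (2×129.6 + 4×138.24) = 609.1 kN.
Governing: min(424.3, 609.1) = 424.3 kN → bolt shear.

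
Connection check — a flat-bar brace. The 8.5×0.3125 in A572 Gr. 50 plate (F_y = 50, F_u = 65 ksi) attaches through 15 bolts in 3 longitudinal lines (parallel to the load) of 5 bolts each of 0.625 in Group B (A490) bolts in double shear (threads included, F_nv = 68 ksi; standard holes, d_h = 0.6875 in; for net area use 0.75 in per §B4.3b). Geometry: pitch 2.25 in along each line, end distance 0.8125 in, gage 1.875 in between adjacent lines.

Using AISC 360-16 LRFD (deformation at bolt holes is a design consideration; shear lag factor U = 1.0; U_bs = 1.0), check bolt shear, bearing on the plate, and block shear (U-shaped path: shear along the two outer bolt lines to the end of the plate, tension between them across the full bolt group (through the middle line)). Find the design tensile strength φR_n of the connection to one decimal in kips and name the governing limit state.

Bolt shear: A_b = π(0.625)²/4 = 0.3068 in². φR_n = 0.75 × 68 × 0.3068 × 15 × 2 = 469.4 kips.
Bearing (0.3125 in plate, F_u = 65 ksi): end bolts L_c = 0.8125 − 0.6875/2 = 0.46875, R_n = min(1.2×0.46875×0.3125×65, 2.4×0.625×0.3125×65) = 11.426 kips/bolt; interior L_c = 2.25 − 0.6875 = 1.5625, R_n = 30.469 kips/bolt. φR_n = 0.75 × (3×11.426 + 12×30.469) = 299.9 kips.
Block shear: shear path 2×[0.8125+4×2.25] = 2×9.8125 in, A_gv = 6.1328, A_nv = 2×(9.8125 − 4.5×0.75)×0.3125 = 4.0234 in²; tension across gage: (3.75 − 2×0.75)×0.3125 = 0.70313 in². R_n = min(0.6×65×4.0234, 0.6×50×6.1328) + 1.0×65×0.70313 = min(156.91, 183.98) + 45.703 = 202.61 kips. φR_n = 0.75 × 202.61 = 152.0 kips.
Governing: min(469.4, 299.9, 152.0) = 152.0 kips → block shear.

152.0 kips (block shear governs)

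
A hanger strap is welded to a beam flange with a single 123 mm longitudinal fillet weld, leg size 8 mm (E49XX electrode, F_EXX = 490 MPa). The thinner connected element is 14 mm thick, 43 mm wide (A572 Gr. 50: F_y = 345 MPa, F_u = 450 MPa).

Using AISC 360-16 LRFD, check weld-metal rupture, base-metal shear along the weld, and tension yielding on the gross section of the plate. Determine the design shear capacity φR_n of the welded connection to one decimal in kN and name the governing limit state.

153.4 kN (weld metal governs)

Weld metal: throat = 0.707×8 = 5.656 mm, L = 123 mm. φR_n = 0.75 × 0.6 × 490 × 5.656 × 123 = 153.4 kN.
Base metal shear (14 mm plate): yield φR_n = 1.0×0.6×345×14×123 = 356.5 kN; rupture φR_n = 0.75×0.6×450×14×123 = 348.7 kN; take 348.7 kN (rupture).
Tension yield (gross): A_g = 43×14 = 602 mm². φR_n = 0.90 × 345 × 602 = 186.9 kN.
Governing: min(153.4, 348.7, 186.9) = 153.4 kN → weld metal.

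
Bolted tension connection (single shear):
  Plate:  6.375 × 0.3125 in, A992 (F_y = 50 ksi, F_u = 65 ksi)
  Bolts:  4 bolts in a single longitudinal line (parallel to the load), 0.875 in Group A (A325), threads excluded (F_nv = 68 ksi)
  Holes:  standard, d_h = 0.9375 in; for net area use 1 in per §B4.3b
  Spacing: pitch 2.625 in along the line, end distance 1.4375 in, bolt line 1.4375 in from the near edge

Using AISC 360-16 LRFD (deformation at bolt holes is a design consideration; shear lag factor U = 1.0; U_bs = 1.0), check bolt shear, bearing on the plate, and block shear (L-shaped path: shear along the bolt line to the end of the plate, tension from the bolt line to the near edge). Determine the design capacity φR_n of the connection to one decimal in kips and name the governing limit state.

67.4 kips (block shear governs)

Bolt shear: A_b = π(0.875)²/4 = 0.60132 in². φR_n = 0.75 × 68 × 0.60132 × 4 × 1 = 122.7 kips.
Bearing (0.3125 in plate, F_u = 65 ksi): end bolts L_c = 1.4375 − 0.9375/2 = 0.96875, R_n = min(1.2×0.96875×0.3125×65, 2.4×0.875×0.3125×65) = 23.613 kips/bolt; interior L_c = 2.625 − 0.9375 = 1.6875, R_n = 41.133 kips/bolt. φR_n = 0.75 × (1×23.613 + 3×41.133) = 110.3 kips.
Block shear: shear path 1×[1.4375+3×2.625] = 1×9.3125 in, A_gv = 2.9102, A_nv = 1×(9.3125 − 3.5×1)×0.3125 = 1.8164 in²; tension to near edge: (1.4375 − 0.5×1)×0.3125 = 0.29297 in². R_n = min(0.6×65×1.8164, 0.6×50×2.9102) + 1.0×65×0.29297 = min(70.84, 87.306) + 19.043 = 89.883 kips. φR_n = 0.75 × 89.883 = 67.4 kips.
Governing: min(122.7, 110.3, 67.4) = 67.4 kips → block shear.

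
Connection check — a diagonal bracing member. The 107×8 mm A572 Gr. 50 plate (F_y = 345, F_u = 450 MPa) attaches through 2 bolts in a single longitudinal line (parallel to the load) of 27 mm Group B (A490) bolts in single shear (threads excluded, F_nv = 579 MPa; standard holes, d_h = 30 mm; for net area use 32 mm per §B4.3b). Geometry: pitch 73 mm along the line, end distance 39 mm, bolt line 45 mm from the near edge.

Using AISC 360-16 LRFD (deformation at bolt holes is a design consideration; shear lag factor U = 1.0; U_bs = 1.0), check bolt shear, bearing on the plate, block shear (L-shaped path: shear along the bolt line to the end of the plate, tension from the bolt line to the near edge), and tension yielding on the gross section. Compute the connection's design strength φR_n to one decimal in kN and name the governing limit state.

182.0 kN (block shear governs)

Bolt shear: A_b = π(27)²/4 = 572.56 mm². φR_n = 0.75 × 579 × 572.56 × 2 × 1 = 497.3 kN.
Bearing (8 mm plate, F_u = 450 MPa): end bolts L_c = 39 − 30/2 = 24, R_n = min(1.2×24×8×450, 2.4×27×8×450) = 103.68 kN/bolt; interior L_c = 73 − 30 = 43, R_n = 185.76 kN/bolt. φR_n = 0.75 × (1×103.68 + 1×185.76) = 217.1 kN.
Block shear: shear path 1×[39+1×73] = 1×112 mm, A_gv = 896, A_nv = 1×(112 − 1.5×32)×8 = 512 mm²; tension to near edge: (45 − 0.5×32)×8 = 232 mm². R_n = min(0.6×450×512, 0.6×345×896) + 1.0×450×232 = min(138.24, 185.47) + 104.4 = 242.64 kN. φR_n = 0.75 × 242.64 = 182.0 kN.
Tension yield (gross): A_g = 107×8 = 856 mm². φR_n = 0.90 × 345 × 856 = 265.8 kN.
Governing: min(497.3, 217.1, 182.0, 265.8) = 182.0 kN → block shear.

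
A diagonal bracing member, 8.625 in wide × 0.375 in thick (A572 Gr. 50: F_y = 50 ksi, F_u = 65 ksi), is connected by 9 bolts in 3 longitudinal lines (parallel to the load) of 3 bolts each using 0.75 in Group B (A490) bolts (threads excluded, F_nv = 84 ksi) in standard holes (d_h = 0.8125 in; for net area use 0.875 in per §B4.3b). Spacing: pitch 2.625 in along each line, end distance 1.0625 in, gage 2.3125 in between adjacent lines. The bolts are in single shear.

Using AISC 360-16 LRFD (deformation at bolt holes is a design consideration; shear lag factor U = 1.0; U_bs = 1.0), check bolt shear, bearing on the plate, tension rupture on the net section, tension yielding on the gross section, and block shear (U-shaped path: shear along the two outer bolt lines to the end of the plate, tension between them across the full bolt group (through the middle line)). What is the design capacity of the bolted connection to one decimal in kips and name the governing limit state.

109.7 kips (net-section rupture governs)

Bolt shear: A_b = π(0.75)²/4 = 0.44179 in². φR_n = 0.75 × 84 × 0.44179 × 9 × 1 = 250.5 kips.
Bearing (0.375 in plate, F_u = 65 ksi): end bolts L_c = 1.0625 − 0.8125/2 = 0.65625, R_n = min(1.2×0.65625×0.375×65, 2.4×0.75×0.375×65) = 19.195 kips/bolt; interior L_c = 2.625 − 0.8125 = 1.8125, R_n = 43.875 kips/bolt. φR_n = 0.75 × (3×19.195 + 6×43.875) = 240.6 kips.
Tension rupture (net): A_n = (8.625 − 3×0.875)×0.375 = 2.25 in² (U = 1.0, A_e = A_n). φR_n = 0.75 × 65 × 2.25 = 109.7 kips.
Tension yield (gross): A_g = 8.625×0.375 = 3.2344 in². φR_n = 0.90 × 50 × 3.2344 = 145.5 kips.
Block shear: shear path 2×[1.0625+2×2.625] = 2×6.3125 in, A_gv = 4.7344, A_nv = 2×(6.3125 − 2.5×0.875)×0.375 = 3.0938 in²; tension across gage: (4.625 − 2×0.875)×0.375 = 1.0781 in². R_n = min(0.6×65×3.0938, 0.6×50×4.7344) + 1.0×65×1.0781 = min(120.66, 142.03) + 70.077 = 190.74 kips. φR_n = 0.75 × 190.74 = 143.1 kips.
Governing: min(250.5, 240.6, 109.7, 145.5, 143.1) = 109.7 kips → net-section rupture.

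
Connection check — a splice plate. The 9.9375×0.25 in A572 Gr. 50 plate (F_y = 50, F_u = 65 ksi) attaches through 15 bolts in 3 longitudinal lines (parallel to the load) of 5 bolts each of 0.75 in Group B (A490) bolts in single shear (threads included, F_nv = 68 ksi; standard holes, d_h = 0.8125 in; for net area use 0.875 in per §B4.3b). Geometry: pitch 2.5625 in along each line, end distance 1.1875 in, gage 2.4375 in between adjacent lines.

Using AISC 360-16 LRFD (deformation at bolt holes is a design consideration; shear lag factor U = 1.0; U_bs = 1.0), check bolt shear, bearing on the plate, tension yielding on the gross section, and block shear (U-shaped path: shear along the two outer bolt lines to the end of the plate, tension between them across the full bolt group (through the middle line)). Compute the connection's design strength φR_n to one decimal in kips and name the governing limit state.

Bolt shear: A_b = π(0.75)²/4 = 0.44179 in². φR_n = 0.75 × 68 × 0.44179 × 15 × 1 = 338.0 kips.
Bearing (0.25 in plate, F_u = 65 ksi): end bolts L_c = 1.1875 − 0.8125/2 = 0.78125, R_n = min(1.2×0.78125×0.25×65, 2.4×0.75×0.25×65) = 15.234 kips/bolt; interior L_c = 2.5625 − 0.8125 = 1.75, R_n = 29.25 kips/bolt. φR_n = 0.75 × (3×15.234 + 12×29.25) = 297.5 kips.
Tension yield (gross): A_g = 9.9375×0.25 = 2.4844 in². φR_n = 0.90 × 50 × 2.4844 = 111.8 kips.
Block shear: shear path 2×[1.1875+4×2.5625] = 2×11.4375 in, A_gv = 5.7188, A_nv = 2×(11.4375 − 4.5×0.875)×0.25 = 3.75 in²; tension across gage: (4.875 − 2×0.875)×0.25 = 0.78125 in². R_n = min(0.6×65×3.75, 0.6×50×5.7188) + 1.0×65×0.78125 = min(146.25, 171.56) + 50.781 = 197.03 kips. φR_n = 0.75 × 197.03 = 147.8 kips.
Governing: min(338.0, 297.5, 111.8, 147.8) = 111.8 kips → gross-section yield.

111.8 kips (gross-section yield governs)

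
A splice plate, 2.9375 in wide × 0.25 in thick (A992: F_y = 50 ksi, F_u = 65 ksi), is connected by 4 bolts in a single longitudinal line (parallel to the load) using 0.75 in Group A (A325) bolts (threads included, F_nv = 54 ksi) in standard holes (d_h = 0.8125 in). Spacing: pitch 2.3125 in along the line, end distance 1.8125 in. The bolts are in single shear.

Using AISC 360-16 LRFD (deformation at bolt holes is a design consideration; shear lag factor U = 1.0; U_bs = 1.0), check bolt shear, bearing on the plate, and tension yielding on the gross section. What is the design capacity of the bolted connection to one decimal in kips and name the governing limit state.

33.0 kips (gross-section yield governs)

Bolt shear: A_b = π(0.75)²/4 = 0.44179 in². φR_n = 0.75 × 54 × 0.44179 × 4 × 1 = 71.6 kips.
Bearing (0.25 in plate, F_u = 65 ksi): end bolts L_c = 1.8125 − 0.8125/2 = 1.40625, R_n = min(1.2×1.40625×0.25×65, 2.4×0.75×0.25×65) = 27.422 kips/bolt; interior L_c = 2.3125 − 0.8125 = 1.5, R_n = 29.25 kips/bolt. φR_n = 0.75 × (1×27.422 + 3×29.25) = 86.4 kips.
Tension yield (gross): A_g = 2.9375×0.25 = 0.73438 in². φR_n = 0.90 × 50 × 0.73438 = 33.0 kips.
Governing: min(71.6, 86.4, 33.0) = 33.0 kips → gross-section yield.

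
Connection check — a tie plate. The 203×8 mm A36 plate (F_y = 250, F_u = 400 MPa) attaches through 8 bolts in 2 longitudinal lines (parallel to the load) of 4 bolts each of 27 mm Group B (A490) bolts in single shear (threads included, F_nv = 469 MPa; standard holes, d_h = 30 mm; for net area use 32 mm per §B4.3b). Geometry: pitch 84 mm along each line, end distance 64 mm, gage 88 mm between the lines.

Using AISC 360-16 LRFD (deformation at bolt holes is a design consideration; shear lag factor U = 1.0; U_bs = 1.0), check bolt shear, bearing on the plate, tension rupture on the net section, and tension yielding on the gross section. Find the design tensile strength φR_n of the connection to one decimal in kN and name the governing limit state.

Bolt shear: A_b = π(27)²/4 = 572.56 mm². φR_n = 0.75 × 469 × 572.56 × 8 × 1 = 1611.2 kN.
Bearing (8 mm plate, F_u = 400 MPa): end bolts L_c = 64 − 30/2 = 49, R_n = min(1.2×49×8×400, 2.4×27×8×400) = 188.16 kN/bolt; interior L_c = 84 − 30 = 54, R_n = 207.36 kN/bolt. φR_n = 0.75 × (2×188.16 + 6×207.36) = 1215.4 kN.
Tension rupture (net): A_n = (203 − 2×32)×8 = 1112 mm² (U = 1.0, A_e = A_n). φR_n = 0.75 × 400 × 1112 = 333.6 kN.
Tension yield (gross): A_g = 203×8 = 1624 mm². φR_n = 0.90 × 250 × 1624 = 365.4 kN.
Governing: min(1611.2, 1215.4, 333.6, 365.4) = 333.6 kN → net-section rupture.

333.6 kN (net-section rupture governs)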